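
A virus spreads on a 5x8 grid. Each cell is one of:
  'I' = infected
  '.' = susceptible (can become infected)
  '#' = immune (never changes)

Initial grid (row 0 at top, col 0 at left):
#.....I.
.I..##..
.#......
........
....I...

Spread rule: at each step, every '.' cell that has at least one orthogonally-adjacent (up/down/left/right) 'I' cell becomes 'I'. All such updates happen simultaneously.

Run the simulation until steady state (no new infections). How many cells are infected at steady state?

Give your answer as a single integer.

Answer: 36

Derivation:
Step 0 (initial): 3 infected
Step 1: +9 new -> 12 infected
Step 2: +12 new -> 24 infected
Step 3: +9 new -> 33 infected
Step 4: +3 new -> 36 infected
Step 5: +0 new -> 36 infected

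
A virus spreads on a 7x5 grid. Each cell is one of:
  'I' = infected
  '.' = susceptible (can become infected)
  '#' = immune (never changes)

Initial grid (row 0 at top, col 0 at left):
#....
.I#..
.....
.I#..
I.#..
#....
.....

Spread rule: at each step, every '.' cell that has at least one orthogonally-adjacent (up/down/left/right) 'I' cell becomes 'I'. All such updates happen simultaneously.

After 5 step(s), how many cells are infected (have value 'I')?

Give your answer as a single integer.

Step 0 (initial): 3 infected
Step 1: +5 new -> 8 infected
Step 2: +4 new -> 12 infected
Step 3: +4 new -> 16 infected
Step 4: +7 new -> 23 infected
Step 5: +5 new -> 28 infected

Answer: 28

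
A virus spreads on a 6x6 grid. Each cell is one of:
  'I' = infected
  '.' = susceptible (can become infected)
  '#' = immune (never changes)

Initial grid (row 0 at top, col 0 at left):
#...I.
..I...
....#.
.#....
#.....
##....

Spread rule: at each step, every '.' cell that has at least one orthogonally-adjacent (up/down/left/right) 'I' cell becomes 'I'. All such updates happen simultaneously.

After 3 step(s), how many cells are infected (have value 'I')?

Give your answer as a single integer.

Answer: 19

Derivation:
Step 0 (initial): 2 infected
Step 1: +7 new -> 9 infected
Step 2: +6 new -> 15 infected
Step 3: +4 new -> 19 infected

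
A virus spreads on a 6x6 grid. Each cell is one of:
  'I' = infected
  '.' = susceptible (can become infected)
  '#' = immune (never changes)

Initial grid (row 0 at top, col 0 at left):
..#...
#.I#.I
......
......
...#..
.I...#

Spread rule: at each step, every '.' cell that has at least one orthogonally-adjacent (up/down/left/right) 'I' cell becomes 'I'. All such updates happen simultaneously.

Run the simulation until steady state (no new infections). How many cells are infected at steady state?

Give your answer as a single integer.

Step 0 (initial): 3 infected
Step 1: +8 new -> 11 infected
Step 2: +11 new -> 22 infected
Step 3: +8 new -> 30 infected
Step 4: +1 new -> 31 infected
Step 5: +0 new -> 31 infected

Answer: 31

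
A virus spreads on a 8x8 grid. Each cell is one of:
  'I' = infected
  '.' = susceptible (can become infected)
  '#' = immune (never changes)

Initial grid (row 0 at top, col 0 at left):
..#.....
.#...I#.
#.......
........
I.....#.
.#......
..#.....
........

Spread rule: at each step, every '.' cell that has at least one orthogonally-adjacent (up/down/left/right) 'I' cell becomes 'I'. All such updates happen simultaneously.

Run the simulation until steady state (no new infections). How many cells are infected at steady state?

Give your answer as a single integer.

Answer: 54

Derivation:
Step 0 (initial): 2 infected
Step 1: +6 new -> 8 infected
Step 2: +9 new -> 17 infected
Step 3: +14 new -> 31 infected
Step 4: +8 new -> 39 infected
Step 5: +6 new -> 45 infected
Step 6: +5 new -> 50 infected
Step 7: +3 new -> 53 infected
Step 8: +1 new -> 54 infected
Step 9: +0 new -> 54 infected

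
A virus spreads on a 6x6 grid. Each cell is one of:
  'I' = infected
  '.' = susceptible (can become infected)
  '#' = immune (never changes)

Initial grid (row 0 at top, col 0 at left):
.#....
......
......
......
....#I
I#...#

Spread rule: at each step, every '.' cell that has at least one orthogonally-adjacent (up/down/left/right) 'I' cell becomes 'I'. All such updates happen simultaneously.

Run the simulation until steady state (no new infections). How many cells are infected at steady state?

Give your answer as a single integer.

Answer: 32

Derivation:
Step 0 (initial): 2 infected
Step 1: +2 new -> 4 infected
Step 2: +4 new -> 8 infected
Step 3: +6 new -> 14 infected
Step 4: +8 new -> 22 infected
Step 5: +6 new -> 28 infected
Step 6: +3 new -> 31 infected
Step 7: +1 new -> 32 infected
Step 8: +0 new -> 32 infected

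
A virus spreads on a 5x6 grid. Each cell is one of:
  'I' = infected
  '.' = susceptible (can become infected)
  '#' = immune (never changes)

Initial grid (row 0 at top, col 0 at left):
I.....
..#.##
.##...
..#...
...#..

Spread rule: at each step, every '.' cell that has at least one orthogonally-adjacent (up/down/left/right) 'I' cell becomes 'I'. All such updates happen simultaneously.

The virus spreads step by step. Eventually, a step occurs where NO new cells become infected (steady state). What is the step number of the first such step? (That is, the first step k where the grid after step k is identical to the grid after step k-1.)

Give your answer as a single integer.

Answer: 10

Derivation:
Step 0 (initial): 1 infected
Step 1: +2 new -> 3 infected
Step 2: +3 new -> 6 infected
Step 3: +2 new -> 8 infected
Step 4: +4 new -> 12 infected
Step 5: +3 new -> 15 infected
Step 6: +3 new -> 18 infected
Step 7: +2 new -> 20 infected
Step 8: +2 new -> 22 infected
Step 9: +1 new -> 23 infected
Step 10: +0 new -> 23 infected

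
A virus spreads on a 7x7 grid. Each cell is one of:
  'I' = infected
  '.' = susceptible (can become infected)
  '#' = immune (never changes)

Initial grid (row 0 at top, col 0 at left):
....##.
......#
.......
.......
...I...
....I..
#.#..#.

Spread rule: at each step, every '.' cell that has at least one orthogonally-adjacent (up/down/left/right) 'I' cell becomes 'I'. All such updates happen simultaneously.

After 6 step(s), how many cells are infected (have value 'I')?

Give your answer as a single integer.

Step 0 (initial): 2 infected
Step 1: +6 new -> 8 infected
Step 2: +8 new -> 16 infected
Step 3: +9 new -> 25 infected
Step 4: +9 new -> 34 infected
Step 5: +5 new -> 39 infected
Step 6: +2 new -> 41 infected

Answer: 41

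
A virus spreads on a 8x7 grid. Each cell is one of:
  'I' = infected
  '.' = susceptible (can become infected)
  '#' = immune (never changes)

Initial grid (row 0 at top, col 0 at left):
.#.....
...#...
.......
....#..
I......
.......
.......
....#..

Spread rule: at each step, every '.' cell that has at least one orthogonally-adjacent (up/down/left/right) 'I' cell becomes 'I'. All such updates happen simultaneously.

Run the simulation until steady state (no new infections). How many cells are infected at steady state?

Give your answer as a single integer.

Step 0 (initial): 1 infected
Step 1: +3 new -> 4 infected
Step 2: +5 new -> 9 infected
Step 3: +7 new -> 16 infected
Step 4: +8 new -> 24 infected
Step 5: +6 new -> 30 infected
Step 6: +7 new -> 37 infected
Step 7: +6 new -> 43 infected
Step 8: +5 new -> 48 infected
Step 9: +3 new -> 51 infected
Step 10: +1 new -> 52 infected
Step 11: +0 new -> 52 infected

Answer: 52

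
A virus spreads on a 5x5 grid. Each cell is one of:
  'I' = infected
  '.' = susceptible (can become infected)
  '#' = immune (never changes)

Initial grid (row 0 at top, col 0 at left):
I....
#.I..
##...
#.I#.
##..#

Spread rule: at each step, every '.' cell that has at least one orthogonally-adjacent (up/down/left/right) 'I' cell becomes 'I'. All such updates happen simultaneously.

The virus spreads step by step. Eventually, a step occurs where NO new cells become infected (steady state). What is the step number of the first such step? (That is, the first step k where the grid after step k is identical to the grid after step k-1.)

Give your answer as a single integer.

Step 0 (initial): 3 infected
Step 1: +7 new -> 10 infected
Step 2: +4 new -> 14 infected
Step 3: +2 new -> 16 infected
Step 4: +1 new -> 17 infected
Step 5: +0 new -> 17 infected

Answer: 5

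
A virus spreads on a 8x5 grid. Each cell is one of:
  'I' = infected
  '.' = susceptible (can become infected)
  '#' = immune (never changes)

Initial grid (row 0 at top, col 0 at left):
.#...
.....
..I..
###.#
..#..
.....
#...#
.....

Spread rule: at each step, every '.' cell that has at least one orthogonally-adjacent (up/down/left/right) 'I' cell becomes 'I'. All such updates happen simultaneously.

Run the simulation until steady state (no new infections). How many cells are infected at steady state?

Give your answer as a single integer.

Answer: 32

Derivation:
Step 0 (initial): 1 infected
Step 1: +3 new -> 4 infected
Step 2: +6 new -> 10 infected
Step 3: +4 new -> 14 infected
Step 4: +4 new -> 18 infected
Step 5: +3 new -> 21 infected
Step 6: +3 new -> 24 infected
Step 7: +5 new -> 29 infected
Step 8: +2 new -> 31 infected
Step 9: +1 new -> 32 infected
Step 10: +0 new -> 32 infected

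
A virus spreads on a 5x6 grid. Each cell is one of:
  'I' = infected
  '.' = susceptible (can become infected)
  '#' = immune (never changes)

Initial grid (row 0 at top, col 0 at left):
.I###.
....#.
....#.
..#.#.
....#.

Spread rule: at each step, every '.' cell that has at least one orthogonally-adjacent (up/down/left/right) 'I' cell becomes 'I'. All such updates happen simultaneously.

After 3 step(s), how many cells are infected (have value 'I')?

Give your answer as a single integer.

Answer: 10

Derivation:
Step 0 (initial): 1 infected
Step 1: +2 new -> 3 infected
Step 2: +3 new -> 6 infected
Step 3: +4 new -> 10 infected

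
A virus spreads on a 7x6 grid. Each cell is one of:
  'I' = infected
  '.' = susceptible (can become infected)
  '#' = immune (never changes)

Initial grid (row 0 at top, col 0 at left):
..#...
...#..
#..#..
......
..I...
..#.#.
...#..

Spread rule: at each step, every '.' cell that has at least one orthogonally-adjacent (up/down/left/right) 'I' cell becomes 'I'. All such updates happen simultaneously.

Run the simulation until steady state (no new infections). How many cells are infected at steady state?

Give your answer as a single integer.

Step 0 (initial): 1 infected
Step 1: +3 new -> 4 infected
Step 2: +7 new -> 11 infected
Step 3: +7 new -> 18 infected
Step 4: +6 new -> 24 infected
Step 5: +5 new -> 29 infected
Step 6: +4 new -> 33 infected
Step 7: +2 new -> 35 infected
Step 8: +0 new -> 35 infected

Answer: 35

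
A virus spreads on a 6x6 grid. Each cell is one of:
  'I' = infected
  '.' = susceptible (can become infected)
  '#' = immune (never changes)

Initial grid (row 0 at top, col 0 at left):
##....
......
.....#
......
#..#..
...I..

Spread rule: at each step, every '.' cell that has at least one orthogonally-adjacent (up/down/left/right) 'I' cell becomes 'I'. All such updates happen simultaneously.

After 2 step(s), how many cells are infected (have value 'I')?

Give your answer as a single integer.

Step 0 (initial): 1 infected
Step 1: +2 new -> 3 infected
Step 2: +4 new -> 7 infected

Answer: 7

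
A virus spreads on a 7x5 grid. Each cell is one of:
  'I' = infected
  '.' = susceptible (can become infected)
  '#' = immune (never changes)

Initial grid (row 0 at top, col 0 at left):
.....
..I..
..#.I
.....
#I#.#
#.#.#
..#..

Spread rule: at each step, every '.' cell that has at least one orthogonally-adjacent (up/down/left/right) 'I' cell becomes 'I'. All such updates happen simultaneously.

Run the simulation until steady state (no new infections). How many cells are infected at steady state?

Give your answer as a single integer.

Answer: 27

Derivation:
Step 0 (initial): 3 infected
Step 1: +8 new -> 11 infected
Step 2: +9 new -> 20 infected
Step 3: +4 new -> 24 infected
Step 4: +1 new -> 25 infected
Step 5: +1 new -> 26 infected
Step 6: +1 new -> 27 infected
Step 7: +0 new -> 27 infected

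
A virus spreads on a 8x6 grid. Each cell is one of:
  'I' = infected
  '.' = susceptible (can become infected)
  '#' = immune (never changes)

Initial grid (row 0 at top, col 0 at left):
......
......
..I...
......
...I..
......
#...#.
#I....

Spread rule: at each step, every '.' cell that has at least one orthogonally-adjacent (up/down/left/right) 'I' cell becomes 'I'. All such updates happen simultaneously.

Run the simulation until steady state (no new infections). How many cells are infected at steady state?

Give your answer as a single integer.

Answer: 45

Derivation:
Step 0 (initial): 3 infected
Step 1: +10 new -> 13 infected
Step 2: +15 new -> 28 infected
Step 3: +11 new -> 39 infected
Step 4: +5 new -> 44 infected
Step 5: +1 new -> 45 infected
Step 6: +0 new -> 45 infected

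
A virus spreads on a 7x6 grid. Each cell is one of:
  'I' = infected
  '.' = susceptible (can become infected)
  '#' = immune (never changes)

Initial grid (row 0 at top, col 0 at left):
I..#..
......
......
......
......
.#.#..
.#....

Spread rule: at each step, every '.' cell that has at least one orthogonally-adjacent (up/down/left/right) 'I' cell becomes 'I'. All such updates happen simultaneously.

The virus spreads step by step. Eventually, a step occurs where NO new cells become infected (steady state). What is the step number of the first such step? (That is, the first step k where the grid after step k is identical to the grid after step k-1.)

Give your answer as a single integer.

Step 0 (initial): 1 infected
Step 1: +2 new -> 3 infected
Step 2: +3 new -> 6 infected
Step 3: +3 new -> 9 infected
Step 4: +4 new -> 13 infected
Step 5: +5 new -> 18 infected
Step 6: +6 new -> 24 infected
Step 7: +5 new -> 29 infected
Step 8: +3 new -> 32 infected
Step 9: +3 new -> 35 infected
Step 10: +2 new -> 37 infected
Step 11: +1 new -> 38 infected
Step 12: +0 new -> 38 infected

Answer: 12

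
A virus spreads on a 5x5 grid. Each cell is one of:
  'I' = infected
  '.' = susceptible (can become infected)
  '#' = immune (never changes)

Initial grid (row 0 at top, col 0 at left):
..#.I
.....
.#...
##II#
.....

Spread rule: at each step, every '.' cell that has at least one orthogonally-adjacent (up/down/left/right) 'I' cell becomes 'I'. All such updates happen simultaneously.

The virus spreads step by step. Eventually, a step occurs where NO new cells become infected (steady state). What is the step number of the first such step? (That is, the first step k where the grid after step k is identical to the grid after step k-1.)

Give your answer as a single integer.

Answer: 6

Derivation:
Step 0 (initial): 3 infected
Step 1: +6 new -> 9 infected
Step 2: +5 new -> 14 infected
Step 3: +2 new -> 16 infected
Step 4: +2 new -> 18 infected
Step 5: +2 new -> 20 infected
Step 6: +0 new -> 20 infected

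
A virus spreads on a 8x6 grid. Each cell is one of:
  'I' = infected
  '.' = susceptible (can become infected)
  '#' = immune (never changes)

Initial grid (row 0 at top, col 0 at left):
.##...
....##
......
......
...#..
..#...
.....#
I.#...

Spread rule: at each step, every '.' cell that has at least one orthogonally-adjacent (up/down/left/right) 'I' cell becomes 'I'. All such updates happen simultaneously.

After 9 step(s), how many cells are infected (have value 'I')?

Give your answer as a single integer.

Step 0 (initial): 1 infected
Step 1: +2 new -> 3 infected
Step 2: +2 new -> 5 infected
Step 3: +3 new -> 8 infected
Step 4: +3 new -> 11 infected
Step 5: +6 new -> 17 infected
Step 6: +5 new -> 22 infected
Step 7: +7 new -> 29 infected
Step 8: +4 new -> 33 infected
Step 9: +3 new -> 36 infected

Answer: 36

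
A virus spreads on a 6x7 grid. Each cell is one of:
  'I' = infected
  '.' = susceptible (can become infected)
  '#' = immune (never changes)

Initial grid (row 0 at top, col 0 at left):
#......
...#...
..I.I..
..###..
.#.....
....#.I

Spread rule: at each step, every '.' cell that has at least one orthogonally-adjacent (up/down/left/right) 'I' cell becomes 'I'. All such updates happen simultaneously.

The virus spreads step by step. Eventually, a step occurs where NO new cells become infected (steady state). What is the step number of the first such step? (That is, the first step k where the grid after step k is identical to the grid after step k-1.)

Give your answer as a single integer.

Answer: 7

Derivation:
Step 0 (initial): 3 infected
Step 1: +7 new -> 10 infected
Step 2: +10 new -> 20 infected
Step 3: +7 new -> 27 infected
Step 4: +3 new -> 30 infected
Step 5: +3 new -> 33 infected
Step 6: +2 new -> 35 infected
Step 7: +0 new -> 35 infected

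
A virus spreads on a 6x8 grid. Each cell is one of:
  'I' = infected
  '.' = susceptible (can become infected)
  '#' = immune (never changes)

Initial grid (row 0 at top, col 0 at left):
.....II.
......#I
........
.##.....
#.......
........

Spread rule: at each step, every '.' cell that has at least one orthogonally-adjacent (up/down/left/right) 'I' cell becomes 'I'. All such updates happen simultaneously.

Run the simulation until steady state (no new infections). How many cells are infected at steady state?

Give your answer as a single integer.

Step 0 (initial): 3 infected
Step 1: +4 new -> 7 infected
Step 2: +5 new -> 12 infected
Step 3: +6 new -> 18 infected
Step 4: +7 new -> 25 infected
Step 5: +7 new -> 32 infected
Step 6: +4 new -> 36 infected
Step 7: +3 new -> 39 infected
Step 8: +3 new -> 42 infected
Step 9: +1 new -> 43 infected
Step 10: +1 new -> 44 infected
Step 11: +0 new -> 44 infected

Answer: 44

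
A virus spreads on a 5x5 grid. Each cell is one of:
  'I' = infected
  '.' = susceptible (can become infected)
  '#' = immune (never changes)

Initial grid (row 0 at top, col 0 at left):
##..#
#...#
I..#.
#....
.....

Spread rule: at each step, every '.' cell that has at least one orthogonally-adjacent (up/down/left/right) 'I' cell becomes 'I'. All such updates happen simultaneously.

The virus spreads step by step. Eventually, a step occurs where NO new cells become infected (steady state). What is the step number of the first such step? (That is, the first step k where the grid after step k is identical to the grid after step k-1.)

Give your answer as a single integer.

Answer: 7

Derivation:
Step 0 (initial): 1 infected
Step 1: +1 new -> 2 infected
Step 2: +3 new -> 5 infected
Step 3: +3 new -> 8 infected
Step 4: +5 new -> 13 infected
Step 5: +3 new -> 16 infected
Step 6: +2 new -> 18 infected
Step 7: +0 new -> 18 infected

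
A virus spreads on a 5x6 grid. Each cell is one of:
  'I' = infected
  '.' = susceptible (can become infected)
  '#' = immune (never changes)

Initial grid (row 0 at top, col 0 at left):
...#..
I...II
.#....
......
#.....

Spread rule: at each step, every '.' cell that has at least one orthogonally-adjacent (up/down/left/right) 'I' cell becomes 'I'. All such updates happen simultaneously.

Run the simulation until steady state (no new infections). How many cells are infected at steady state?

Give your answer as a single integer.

Step 0 (initial): 3 infected
Step 1: +8 new -> 11 infected
Step 2: +6 new -> 17 infected
Step 3: +6 new -> 23 infected
Step 4: +3 new -> 26 infected
Step 5: +1 new -> 27 infected
Step 6: +0 new -> 27 infected

Answer: 27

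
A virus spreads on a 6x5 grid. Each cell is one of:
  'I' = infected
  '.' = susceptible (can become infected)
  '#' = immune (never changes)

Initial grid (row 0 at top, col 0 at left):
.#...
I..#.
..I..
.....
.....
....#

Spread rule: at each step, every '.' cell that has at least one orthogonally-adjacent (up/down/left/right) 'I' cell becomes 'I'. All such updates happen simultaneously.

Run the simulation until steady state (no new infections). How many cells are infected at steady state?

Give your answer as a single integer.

Step 0 (initial): 2 infected
Step 1: +7 new -> 9 infected
Step 2: +6 new -> 15 infected
Step 3: +7 new -> 22 infected
Step 4: +5 new -> 27 infected
Step 5: +0 new -> 27 infected

Answer: 27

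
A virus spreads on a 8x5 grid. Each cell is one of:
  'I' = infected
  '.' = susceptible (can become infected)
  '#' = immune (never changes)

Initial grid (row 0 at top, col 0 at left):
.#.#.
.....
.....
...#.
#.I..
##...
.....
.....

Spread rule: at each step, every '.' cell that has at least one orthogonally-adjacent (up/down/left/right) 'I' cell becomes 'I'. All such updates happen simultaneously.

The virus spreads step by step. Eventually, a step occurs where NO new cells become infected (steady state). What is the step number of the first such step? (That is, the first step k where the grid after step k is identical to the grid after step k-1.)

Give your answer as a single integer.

Answer: 7

Derivation:
Step 0 (initial): 1 infected
Step 1: +4 new -> 5 infected
Step 2: +5 new -> 10 infected
Step 3: +9 new -> 19 infected
Step 4: +9 new -> 28 infected
Step 5: +4 new -> 32 infected
Step 6: +2 new -> 34 infected
Step 7: +0 new -> 34 infected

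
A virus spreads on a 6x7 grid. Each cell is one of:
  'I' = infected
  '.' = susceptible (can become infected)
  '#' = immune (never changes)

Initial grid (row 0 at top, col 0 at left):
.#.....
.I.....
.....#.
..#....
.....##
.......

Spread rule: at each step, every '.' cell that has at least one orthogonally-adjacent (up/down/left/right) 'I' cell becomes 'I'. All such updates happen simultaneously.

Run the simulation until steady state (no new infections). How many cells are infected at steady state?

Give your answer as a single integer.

Answer: 37

Derivation:
Step 0 (initial): 1 infected
Step 1: +3 new -> 4 infected
Step 2: +6 new -> 10 infected
Step 3: +5 new -> 15 infected
Step 4: +7 new -> 22 infected
Step 5: +6 new -> 28 infected
Step 6: +5 new -> 33 infected
Step 7: +2 new -> 35 infected
Step 8: +1 new -> 36 infected
Step 9: +1 new -> 37 infected
Step 10: +0 new -> 37 infected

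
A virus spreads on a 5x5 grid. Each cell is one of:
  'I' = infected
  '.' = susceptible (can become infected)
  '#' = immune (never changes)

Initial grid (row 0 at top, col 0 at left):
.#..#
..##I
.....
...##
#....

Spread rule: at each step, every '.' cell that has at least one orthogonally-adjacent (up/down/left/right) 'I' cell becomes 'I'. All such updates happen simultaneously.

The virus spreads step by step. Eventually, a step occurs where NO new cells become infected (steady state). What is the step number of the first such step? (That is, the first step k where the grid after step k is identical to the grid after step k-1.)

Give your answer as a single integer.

Answer: 8

Derivation:
Step 0 (initial): 1 infected
Step 1: +1 new -> 2 infected
Step 2: +1 new -> 3 infected
Step 3: +1 new -> 4 infected
Step 4: +2 new -> 6 infected
Step 5: +4 new -> 10 infected
Step 6: +4 new -> 14 infected
Step 7: +2 new -> 16 infected
Step 8: +0 new -> 16 infected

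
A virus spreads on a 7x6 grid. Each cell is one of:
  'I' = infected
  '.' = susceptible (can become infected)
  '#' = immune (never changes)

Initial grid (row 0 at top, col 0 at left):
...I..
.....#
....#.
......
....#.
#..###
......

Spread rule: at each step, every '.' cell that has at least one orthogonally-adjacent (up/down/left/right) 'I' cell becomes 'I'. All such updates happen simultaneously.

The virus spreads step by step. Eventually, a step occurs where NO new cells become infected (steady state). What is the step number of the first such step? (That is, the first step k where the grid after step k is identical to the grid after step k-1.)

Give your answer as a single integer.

Answer: 11

Derivation:
Step 0 (initial): 1 infected
Step 1: +3 new -> 4 infected
Step 2: +5 new -> 9 infected
Step 3: +4 new -> 13 infected
Step 4: +5 new -> 18 infected
Step 5: +4 new -> 22 infected
Step 6: +5 new -> 27 infected
Step 7: +3 new -> 30 infected
Step 8: +2 new -> 32 infected
Step 9: +2 new -> 34 infected
Step 10: +1 new -> 35 infected
Step 11: +0 new -> 35 infected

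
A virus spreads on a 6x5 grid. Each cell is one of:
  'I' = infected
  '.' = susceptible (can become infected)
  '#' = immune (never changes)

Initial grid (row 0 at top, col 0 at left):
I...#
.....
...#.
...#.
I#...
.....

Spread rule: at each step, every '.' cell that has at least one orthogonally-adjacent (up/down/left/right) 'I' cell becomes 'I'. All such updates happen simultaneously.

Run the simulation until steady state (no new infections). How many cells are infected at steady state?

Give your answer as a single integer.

Answer: 26

Derivation:
Step 0 (initial): 2 infected
Step 1: +4 new -> 6 infected
Step 2: +5 new -> 11 infected
Step 3: +5 new -> 16 infected
Step 4: +4 new -> 20 infected
Step 5: +3 new -> 23 infected
Step 6: +2 new -> 25 infected
Step 7: +1 new -> 26 infected
Step 8: +0 new -> 26 infected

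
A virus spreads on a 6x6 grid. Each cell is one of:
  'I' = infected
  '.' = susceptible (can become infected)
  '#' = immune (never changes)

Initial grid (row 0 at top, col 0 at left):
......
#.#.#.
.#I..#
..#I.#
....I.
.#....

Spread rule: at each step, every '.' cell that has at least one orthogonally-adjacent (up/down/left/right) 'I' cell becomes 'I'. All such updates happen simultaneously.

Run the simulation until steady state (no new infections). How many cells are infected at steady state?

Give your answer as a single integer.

Step 0 (initial): 3 infected
Step 1: +5 new -> 8 infected
Step 2: +5 new -> 13 infected
Step 3: +3 new -> 16 infected
Step 4: +4 new -> 20 infected
Step 5: +4 new -> 24 infected
Step 6: +4 new -> 28 infected
Step 7: +0 new -> 28 infected

Answer: 28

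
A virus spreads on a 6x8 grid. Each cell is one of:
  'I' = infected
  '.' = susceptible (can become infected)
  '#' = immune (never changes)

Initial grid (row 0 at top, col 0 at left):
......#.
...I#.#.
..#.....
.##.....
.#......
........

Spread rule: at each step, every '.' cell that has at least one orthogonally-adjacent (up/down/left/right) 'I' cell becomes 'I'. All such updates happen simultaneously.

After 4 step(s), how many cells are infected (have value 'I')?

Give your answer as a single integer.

Answer: 24

Derivation:
Step 0 (initial): 1 infected
Step 1: +3 new -> 4 infected
Step 2: +5 new -> 9 infected
Step 3: +7 new -> 16 infected
Step 4: +8 new -> 24 infected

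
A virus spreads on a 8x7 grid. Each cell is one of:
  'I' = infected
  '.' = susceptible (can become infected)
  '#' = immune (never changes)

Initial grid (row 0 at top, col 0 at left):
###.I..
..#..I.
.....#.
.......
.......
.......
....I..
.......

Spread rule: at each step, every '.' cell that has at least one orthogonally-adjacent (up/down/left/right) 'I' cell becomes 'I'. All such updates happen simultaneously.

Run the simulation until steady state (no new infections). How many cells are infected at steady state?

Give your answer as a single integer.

Step 0 (initial): 3 infected
Step 1: +8 new -> 11 infected
Step 2: +11 new -> 22 infected
Step 3: +10 new -> 32 infected
Step 4: +8 new -> 40 infected
Step 5: +5 new -> 45 infected
Step 6: +4 new -> 49 infected
Step 7: +2 new -> 51 infected
Step 8: +0 new -> 51 infected

Answer: 51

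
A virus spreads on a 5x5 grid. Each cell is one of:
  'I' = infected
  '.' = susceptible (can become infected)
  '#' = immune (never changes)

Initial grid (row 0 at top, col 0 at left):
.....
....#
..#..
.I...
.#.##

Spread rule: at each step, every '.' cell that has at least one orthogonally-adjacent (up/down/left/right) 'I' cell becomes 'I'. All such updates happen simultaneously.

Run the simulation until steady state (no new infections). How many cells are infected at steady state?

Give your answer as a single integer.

Step 0 (initial): 1 infected
Step 1: +3 new -> 4 infected
Step 2: +5 new -> 9 infected
Step 3: +5 new -> 14 infected
Step 4: +4 new -> 18 infected
Step 5: +1 new -> 19 infected
Step 6: +1 new -> 20 infected
Step 7: +0 new -> 20 infected

Answer: 20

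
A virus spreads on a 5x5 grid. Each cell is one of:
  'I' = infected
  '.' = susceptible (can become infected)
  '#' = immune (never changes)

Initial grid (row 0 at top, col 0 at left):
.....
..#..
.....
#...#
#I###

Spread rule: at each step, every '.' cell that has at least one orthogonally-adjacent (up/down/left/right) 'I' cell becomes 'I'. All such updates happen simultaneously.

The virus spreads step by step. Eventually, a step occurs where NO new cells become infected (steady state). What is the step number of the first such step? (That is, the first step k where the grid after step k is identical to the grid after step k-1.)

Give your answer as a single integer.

Step 0 (initial): 1 infected
Step 1: +1 new -> 2 infected
Step 2: +2 new -> 4 infected
Step 3: +4 new -> 8 infected
Step 4: +3 new -> 11 infected
Step 5: +4 new -> 15 infected
Step 6: +2 new -> 17 infected
Step 7: +1 new -> 18 infected
Step 8: +0 new -> 18 infected

Answer: 8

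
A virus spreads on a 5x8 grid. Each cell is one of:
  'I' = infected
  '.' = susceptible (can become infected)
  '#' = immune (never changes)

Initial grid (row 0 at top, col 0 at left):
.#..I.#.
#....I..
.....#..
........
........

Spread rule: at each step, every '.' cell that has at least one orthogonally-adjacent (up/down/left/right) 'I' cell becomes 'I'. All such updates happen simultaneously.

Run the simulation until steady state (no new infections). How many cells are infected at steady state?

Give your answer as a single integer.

Answer: 35

Derivation:
Step 0 (initial): 2 infected
Step 1: +4 new -> 6 infected
Step 2: +5 new -> 11 infected
Step 3: +6 new -> 17 infected
Step 4: +7 new -> 24 infected
Step 5: +5 new -> 29 infected
Step 6: +3 new -> 32 infected
Step 7: +2 new -> 34 infected
Step 8: +1 new -> 35 infected
Step 9: +0 new -> 35 infected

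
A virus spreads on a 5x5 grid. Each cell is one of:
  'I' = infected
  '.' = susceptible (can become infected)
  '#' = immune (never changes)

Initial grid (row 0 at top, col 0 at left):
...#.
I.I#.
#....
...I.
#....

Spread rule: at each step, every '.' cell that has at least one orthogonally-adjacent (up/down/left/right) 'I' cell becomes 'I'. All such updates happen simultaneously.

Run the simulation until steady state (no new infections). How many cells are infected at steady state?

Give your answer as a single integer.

Step 0 (initial): 3 infected
Step 1: +8 new -> 11 infected
Step 2: +6 new -> 17 infected
Step 3: +3 new -> 20 infected
Step 4: +1 new -> 21 infected
Step 5: +0 new -> 21 infected

Answer: 21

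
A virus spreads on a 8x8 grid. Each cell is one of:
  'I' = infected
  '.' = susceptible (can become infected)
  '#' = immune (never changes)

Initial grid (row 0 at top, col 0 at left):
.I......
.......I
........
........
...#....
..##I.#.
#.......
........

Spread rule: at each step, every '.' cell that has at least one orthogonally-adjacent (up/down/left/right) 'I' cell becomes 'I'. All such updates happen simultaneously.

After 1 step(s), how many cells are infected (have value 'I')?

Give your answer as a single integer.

Step 0 (initial): 3 infected
Step 1: +9 new -> 12 infected

Answer: 12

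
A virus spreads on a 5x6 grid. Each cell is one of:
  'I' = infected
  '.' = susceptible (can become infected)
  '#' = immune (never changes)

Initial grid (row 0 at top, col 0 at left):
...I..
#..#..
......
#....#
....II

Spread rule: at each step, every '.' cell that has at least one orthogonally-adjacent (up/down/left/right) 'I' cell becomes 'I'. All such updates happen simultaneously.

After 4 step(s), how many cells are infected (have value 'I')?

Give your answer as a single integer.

Step 0 (initial): 3 infected
Step 1: +4 new -> 7 infected
Step 2: +7 new -> 14 infected
Step 3: +8 new -> 22 infected
Step 4: +3 new -> 25 infected

Answer: 25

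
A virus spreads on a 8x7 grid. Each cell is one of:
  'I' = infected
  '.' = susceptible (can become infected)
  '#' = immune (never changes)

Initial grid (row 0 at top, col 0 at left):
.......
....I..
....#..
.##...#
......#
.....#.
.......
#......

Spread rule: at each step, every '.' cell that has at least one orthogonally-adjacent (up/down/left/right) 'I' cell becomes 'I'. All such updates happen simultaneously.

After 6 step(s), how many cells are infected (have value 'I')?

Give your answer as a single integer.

Step 0 (initial): 1 infected
Step 1: +3 new -> 4 infected
Step 2: +6 new -> 10 infected
Step 3: +7 new -> 17 infected
Step 4: +6 new -> 23 infected
Step 5: +5 new -> 28 infected
Step 6: +5 new -> 33 infected

Answer: 33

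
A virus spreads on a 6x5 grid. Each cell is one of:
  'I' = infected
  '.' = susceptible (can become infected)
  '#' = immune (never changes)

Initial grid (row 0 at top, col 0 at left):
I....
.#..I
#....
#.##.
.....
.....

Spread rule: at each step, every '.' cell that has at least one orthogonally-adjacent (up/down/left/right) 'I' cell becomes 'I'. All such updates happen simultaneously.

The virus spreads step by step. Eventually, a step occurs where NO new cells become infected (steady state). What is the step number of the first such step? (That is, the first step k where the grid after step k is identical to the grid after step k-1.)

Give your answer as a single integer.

Step 0 (initial): 2 infected
Step 1: +5 new -> 7 infected
Step 2: +5 new -> 12 infected
Step 3: +2 new -> 14 infected
Step 4: +3 new -> 17 infected
Step 5: +3 new -> 20 infected
Step 6: +2 new -> 22 infected
Step 7: +2 new -> 24 infected
Step 8: +1 new -> 25 infected
Step 9: +0 new -> 25 infected

Answer: 9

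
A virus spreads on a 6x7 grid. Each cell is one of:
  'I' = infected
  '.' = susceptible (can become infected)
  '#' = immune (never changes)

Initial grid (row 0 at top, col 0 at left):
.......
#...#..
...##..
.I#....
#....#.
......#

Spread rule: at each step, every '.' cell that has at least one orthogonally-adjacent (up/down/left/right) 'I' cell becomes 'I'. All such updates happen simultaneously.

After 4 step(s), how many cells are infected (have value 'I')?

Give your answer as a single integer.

Answer: 20

Derivation:
Step 0 (initial): 1 infected
Step 1: +3 new -> 4 infected
Step 2: +5 new -> 9 infected
Step 3: +5 new -> 14 infected
Step 4: +6 new -> 20 infected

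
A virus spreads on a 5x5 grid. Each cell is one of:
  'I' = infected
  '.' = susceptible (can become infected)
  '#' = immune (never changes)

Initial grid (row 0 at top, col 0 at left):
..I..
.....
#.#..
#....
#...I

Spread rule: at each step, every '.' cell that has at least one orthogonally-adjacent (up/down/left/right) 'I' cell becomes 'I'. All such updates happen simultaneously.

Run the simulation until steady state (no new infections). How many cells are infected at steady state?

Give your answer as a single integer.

Answer: 21

Derivation:
Step 0 (initial): 2 infected
Step 1: +5 new -> 7 infected
Step 2: +7 new -> 14 infected
Step 3: +6 new -> 20 infected
Step 4: +1 new -> 21 infected
Step 5: +0 new -> 21 infected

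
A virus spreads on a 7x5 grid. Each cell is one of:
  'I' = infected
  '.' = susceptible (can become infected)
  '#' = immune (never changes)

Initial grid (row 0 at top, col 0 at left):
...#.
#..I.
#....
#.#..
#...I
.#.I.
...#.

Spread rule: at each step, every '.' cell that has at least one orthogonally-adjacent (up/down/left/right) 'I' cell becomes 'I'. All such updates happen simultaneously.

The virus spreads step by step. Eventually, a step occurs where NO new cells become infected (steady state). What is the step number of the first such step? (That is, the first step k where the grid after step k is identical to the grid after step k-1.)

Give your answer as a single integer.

Step 0 (initial): 3 infected
Step 1: +7 new -> 10 infected
Step 2: +9 new -> 19 infected
Step 3: +4 new -> 23 infected
Step 4: +3 new -> 26 infected
Step 5: +1 new -> 27 infected
Step 6: +0 new -> 27 infected

Answer: 6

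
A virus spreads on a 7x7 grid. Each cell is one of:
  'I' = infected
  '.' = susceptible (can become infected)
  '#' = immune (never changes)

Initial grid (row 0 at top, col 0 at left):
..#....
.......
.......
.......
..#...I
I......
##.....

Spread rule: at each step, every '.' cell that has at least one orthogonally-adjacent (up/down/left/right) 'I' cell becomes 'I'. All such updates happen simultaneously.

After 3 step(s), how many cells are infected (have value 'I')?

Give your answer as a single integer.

Step 0 (initial): 2 infected
Step 1: +5 new -> 7 infected
Step 2: +8 new -> 15 infected
Step 3: +10 new -> 25 infected

Answer: 25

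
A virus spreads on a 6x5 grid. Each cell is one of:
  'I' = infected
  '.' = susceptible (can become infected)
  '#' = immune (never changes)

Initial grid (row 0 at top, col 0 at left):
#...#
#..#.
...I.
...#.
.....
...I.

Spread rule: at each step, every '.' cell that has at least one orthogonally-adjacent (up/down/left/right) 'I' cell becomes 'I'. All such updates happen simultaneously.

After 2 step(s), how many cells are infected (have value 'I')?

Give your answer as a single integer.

Answer: 15

Derivation:
Step 0 (initial): 2 infected
Step 1: +5 new -> 7 infected
Step 2: +8 new -> 15 infected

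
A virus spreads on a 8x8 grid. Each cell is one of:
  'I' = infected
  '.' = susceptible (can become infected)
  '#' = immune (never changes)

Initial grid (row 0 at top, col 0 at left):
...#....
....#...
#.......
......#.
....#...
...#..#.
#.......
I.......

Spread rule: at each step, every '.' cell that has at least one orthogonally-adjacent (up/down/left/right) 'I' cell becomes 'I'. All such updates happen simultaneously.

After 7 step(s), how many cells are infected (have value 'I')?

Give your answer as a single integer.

Step 0 (initial): 1 infected
Step 1: +1 new -> 2 infected
Step 2: +2 new -> 4 infected
Step 3: +3 new -> 7 infected
Step 4: +5 new -> 12 infected
Step 5: +5 new -> 17 infected
Step 6: +7 new -> 24 infected
Step 7: +6 new -> 30 infected

Answer: 30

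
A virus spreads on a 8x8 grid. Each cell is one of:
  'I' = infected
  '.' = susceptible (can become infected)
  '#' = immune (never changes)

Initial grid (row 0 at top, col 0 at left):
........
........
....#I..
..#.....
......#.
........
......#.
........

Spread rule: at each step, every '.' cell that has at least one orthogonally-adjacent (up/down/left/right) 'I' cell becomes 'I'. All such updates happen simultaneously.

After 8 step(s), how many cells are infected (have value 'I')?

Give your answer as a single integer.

Step 0 (initial): 1 infected
Step 1: +3 new -> 4 infected
Step 2: +7 new -> 11 infected
Step 3: +8 new -> 19 infected
Step 4: +9 new -> 28 infected
Step 5: +8 new -> 36 infected
Step 6: +9 new -> 45 infected
Step 7: +8 new -> 53 infected
Step 8: +4 new -> 57 infected

Answer: 57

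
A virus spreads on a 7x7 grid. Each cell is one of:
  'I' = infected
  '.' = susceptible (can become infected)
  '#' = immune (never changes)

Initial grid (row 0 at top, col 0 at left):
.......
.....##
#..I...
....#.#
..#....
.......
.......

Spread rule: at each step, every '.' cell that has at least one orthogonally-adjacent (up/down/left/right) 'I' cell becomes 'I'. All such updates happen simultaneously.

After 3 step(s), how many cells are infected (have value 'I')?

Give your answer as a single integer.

Step 0 (initial): 1 infected
Step 1: +4 new -> 5 infected
Step 2: +7 new -> 12 infected
Step 3: +8 new -> 20 infected

Answer: 20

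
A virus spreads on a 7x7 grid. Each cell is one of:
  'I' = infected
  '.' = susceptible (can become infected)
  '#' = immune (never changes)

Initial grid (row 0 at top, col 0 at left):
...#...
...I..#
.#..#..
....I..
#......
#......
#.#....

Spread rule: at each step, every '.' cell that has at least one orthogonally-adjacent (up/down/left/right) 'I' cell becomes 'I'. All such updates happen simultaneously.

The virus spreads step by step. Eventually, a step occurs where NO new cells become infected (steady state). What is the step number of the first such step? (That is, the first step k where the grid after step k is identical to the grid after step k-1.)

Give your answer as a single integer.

Answer: 7

Derivation:
Step 0 (initial): 2 infected
Step 1: +6 new -> 8 infected
Step 2: +11 new -> 19 infected
Step 3: +10 new -> 29 infected
Step 4: +9 new -> 38 infected
Step 5: +2 new -> 40 infected
Step 6: +1 new -> 41 infected
Step 7: +0 new -> 41 infected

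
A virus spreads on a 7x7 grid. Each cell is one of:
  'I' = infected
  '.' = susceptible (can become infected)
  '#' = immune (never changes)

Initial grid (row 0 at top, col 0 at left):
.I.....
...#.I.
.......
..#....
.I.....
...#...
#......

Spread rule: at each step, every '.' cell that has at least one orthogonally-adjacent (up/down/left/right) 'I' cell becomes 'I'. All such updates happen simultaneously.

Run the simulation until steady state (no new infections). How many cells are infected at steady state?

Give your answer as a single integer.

Step 0 (initial): 3 infected
Step 1: +11 new -> 14 infected
Step 2: +14 new -> 28 infected
Step 3: +9 new -> 37 infected
Step 4: +4 new -> 41 infected
Step 5: +3 new -> 44 infected
Step 6: +1 new -> 45 infected
Step 7: +0 new -> 45 infected

Answer: 45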